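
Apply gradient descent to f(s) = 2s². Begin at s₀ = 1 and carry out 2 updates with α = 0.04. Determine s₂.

f′(s) = 4s
s₁ = 1 − 0.04·4 = 0.84
s₂ = 0.84 − 0.04·3.36 = 0.7056

0.7056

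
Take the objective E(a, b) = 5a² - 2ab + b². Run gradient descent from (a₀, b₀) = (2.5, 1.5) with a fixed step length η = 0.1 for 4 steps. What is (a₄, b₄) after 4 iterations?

∇E = (10a - 2b, -2a + 2b)
(a₁, b₁) = (2.5, 1.5) − 0.1·(22, -2) = (0.3, 1.7)
(a₂, b₂) = (0.3, 1.7) − 0.1·(-0.4, 2.8) = (0.34, 1.42)
(a₃, b₃) = (0.34, 1.42) − 0.1·(0.56, 2.16) = (0.284, 1.204)
(a₄, b₄) = (0.284, 1.204) − 0.1·(0.432, 1.84) = (0.2408, 1.02)

(0.2408, 1.02)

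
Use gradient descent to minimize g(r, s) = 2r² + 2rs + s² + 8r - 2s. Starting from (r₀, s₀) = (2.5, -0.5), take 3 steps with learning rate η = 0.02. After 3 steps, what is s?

-0.57616

∇g = (4r + 2s + 8, 2r + 2s - 2)
Step 1: at (2.5, -0.5), ∇g = (17, 2) → (2.5, -0.5) − 0.02·(17, 2) = (2.16, -0.54)
Step 2: at (2.16, -0.54), ∇g = (15.56, 1.24) → (2.16, -0.54) − 0.02·(15.56, 1.24) = (1.8488, -0.5648)
Step 3: at (1.8488, -0.5648), ∇g = (14.2656, 0.568) → (1.8488, -0.5648) − 0.02·(14.2656, 0.568) = (1.563488, -0.57616)
s = -0.57616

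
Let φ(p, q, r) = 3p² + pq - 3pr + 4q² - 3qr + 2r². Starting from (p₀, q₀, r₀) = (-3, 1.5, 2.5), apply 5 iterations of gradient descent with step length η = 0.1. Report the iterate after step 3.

∇φ = (6p + q - 3r, p + 8q - 3r, -3p - 3q + 4r)
(p₁, q₁, r₁) = (-3, 1.5, 2.5) − 0.1·(-24, 1.5, 14.5) = (-0.6, 1.35, 1.05)
(p₂, q₂, r₂) = (-0.6, 1.35, 1.05) − 0.1·(-5.4, 7.05, 1.95) = (-0.06, 0.645, 0.855)
(p₃, q₃, r₃) = (-0.06, 0.645, 0.855) − 0.1·(-2.28, 2.535, 1.665) = (0.168, 0.3915, 0.6885)

(0.168, 0.3915, 0.6885)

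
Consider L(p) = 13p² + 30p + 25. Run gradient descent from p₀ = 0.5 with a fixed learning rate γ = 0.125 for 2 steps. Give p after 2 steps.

7.21875

L′(p) = 26p + 30
Step 1: L′(0.5) = 43; p₁ = 0.5 − 0.125·43 = -4.875
Step 2: L′(-4.875) = -96.75; p₂ = -4.875 − 0.125·(-96.75) = 7.21875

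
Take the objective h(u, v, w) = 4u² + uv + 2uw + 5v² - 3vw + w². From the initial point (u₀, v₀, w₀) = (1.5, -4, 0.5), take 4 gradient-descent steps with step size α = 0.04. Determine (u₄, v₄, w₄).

(0.57388928, -0.71283712, -0.83656576)

∇h = (8u + v + 2w, u + 10v - 3w, 2u - 3v + 2w)
Step 1: at (1.5, -4, 0.5), ∇h = (9, -40, 16) → (1.5, -4, 0.5) − 0.04·(9, -40, 16) = (1.14, -2.4, -0.14)
Step 2: at (1.14, -2.4, -0.14), ∇h = (6.44, -22.44, 9.2) → (1.14, -2.4, -0.14) − 0.04·(6.44, -22.44, 9.2) = (0.8824, -1.5024, -0.508)
Step 3: at (0.8824, -1.5024, -0.508), ∇h = (4.5408, -12.6176, 5.256) → (0.8824, -1.5024, -0.508) − 0.04·(4.5408, -12.6176, 5.256) = (0.700768, -0.997696, -0.71824)
Step 4: at (0.700768, -0.997696, -0.71824), ∇h = (3.171968, -7.121472, 2.958144) → (0.700768, -0.997696, -0.71824) − 0.04·(3.171968, -7.121472, 2.958144) = (0.57388928, -0.71283712, -0.83656576)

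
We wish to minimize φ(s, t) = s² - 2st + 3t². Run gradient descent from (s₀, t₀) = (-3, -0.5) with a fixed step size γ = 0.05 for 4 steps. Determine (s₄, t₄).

(-2.1996, -0.7714)

∇φ = (2s - 2t, -2s + 6t)
(s₁, t₁) = (-3, -0.5) − 0.05·(-5, 3) = (-2.75, -0.65)
(s₂, t₂) = (-2.75, -0.65) − 0.05·(-4.2, 1.6) = (-2.54, -0.73)
(s₃, t₃) = (-2.54, -0.73) − 0.05·(-3.62, 0.7) = (-2.359, -0.765)
(s₄, t₄) = (-2.359, -0.765) − 0.05·(-3.188, 0.128) = (-2.1996, -0.7714)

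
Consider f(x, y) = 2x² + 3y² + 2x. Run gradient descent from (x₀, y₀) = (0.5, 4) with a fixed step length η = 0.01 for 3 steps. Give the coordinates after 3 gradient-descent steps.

∇f = (4x + 2, 6y)
Step 1: at (0.5, 4), ∇f = (4, 24) → (0.5, 4) − 0.01·(4, 24) = (0.46, 3.76)
Step 2: at (0.46, 3.76), ∇f = (3.84, 22.56) → (0.46, 3.76) − 0.01·(3.84, 22.56) = (0.4216, 3.5344)
Step 3: at (0.4216, 3.5344), ∇f = (3.6864, 21.2064) → (0.4216, 3.5344) − 0.01·(3.6864, 21.2064) = (0.384736, 3.322336)

(0.384736, 3.322336)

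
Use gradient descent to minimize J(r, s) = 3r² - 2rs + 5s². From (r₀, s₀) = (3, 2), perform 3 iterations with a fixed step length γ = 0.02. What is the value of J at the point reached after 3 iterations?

∇J = (6r - 2s, -2r + 10s)
(r₁, s₁) = (3, 2) − 0.02·(14, 14) = (2.72, 1.72)
(r₂, s₂) = (2.72, 1.72) − 0.02·(12.88, 11.76) = (2.4624, 1.4848)
(r₃, s₃) = (2.4624, 1.4848) − 0.02·(11.8048, 9.9232) = (2.226304, 1.286336)
J(2.226304, 1.286336) = 17.41504006144

17.41504006144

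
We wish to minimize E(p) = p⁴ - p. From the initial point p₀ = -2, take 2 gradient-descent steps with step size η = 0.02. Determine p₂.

E′(p) = 4p³ - 1
Step 1: E′(-2) = -33; p₁ = -2 − 0.02·(-33) = -1.34
Step 2: E′(-1.34) = -10.624416; p₂ = -1.34 − 0.02·(-10.624416) = -1.12751168

-1.12751168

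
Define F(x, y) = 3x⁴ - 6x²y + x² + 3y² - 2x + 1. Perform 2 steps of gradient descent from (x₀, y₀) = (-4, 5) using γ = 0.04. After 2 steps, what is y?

79.474496

∇F = (12x³ - 12xy + 2x - 2, -6x² + 6y)
Step 1: at (-4, 5), ∇F = (-538, -66) → (-4, 5) − 0.04·(-538, -66) = (17.52, 7.64)
Step 2: at (17.52, 7.64), ∇F = (62960.058496, -1795.8624) → (17.52, 7.64) − 0.04·(62960.058496, -1795.8624) = (-2500.88233984, 79.474496)
y = 79.474496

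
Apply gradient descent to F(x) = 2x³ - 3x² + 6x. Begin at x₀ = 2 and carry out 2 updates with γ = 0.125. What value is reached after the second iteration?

F′(x) = 6x² - 6x + 6
x₁ = 2 − 0.125·18 = -0.25
x₂ = -0.25 − 0.125·7.875 = -1.234375

-1.234375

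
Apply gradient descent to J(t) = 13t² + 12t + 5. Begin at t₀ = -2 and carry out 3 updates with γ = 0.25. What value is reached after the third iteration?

255.5

J′(t) = 26t + 12
t₁ = -2 − 0.25·(-40) = 8
t₂ = 8 − 0.25·220 = -47
t₃ = -47 − 0.25·(-1210) = 255.5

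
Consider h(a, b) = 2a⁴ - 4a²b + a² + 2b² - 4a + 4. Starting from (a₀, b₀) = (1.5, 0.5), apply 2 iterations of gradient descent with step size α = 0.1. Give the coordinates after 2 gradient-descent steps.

∇h = (8a³ - 8ab + 2a - 4, -4a² + 4b)
(a₁, b₁) = (1.5, 0.5) − 0.1·(20, -7) = (-0.5, 1.2)
(a₂, b₂) = (-0.5, 1.2) − 0.1·(-1.2, 3.8) = (-0.38, 0.82)

(-0.38, 0.82)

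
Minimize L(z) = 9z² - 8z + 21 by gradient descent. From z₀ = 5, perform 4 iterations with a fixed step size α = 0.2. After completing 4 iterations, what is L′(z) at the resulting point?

L′(z) = 18z - 8
z₁ = 5 − 0.2·82 = -11.4
z₂ = -11.4 − 0.2·(-213.2) = 31.24
z₃ = 31.24 − 0.2·554.32 = -79.624
z₄ = -79.624 − 0.2·(-1441.232) = 208.6224
L′(z) at (208.6224) = 3747.2032

3747.2032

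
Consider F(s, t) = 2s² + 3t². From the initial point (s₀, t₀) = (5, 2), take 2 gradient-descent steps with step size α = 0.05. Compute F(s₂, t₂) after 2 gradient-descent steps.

23.3612

∇F = (4s, 6t)
Step 1: at (5, 2), ∇F = (20, 12) → (5, 2) − 0.05·(20, 12) = (4, 1.4)
Step 2: at (4, 1.4), ∇F = (16, 8.4) → (4, 1.4) − 0.05·(16, 8.4) = (3.2, 0.98)
F(3.2, 0.98) = 23.3612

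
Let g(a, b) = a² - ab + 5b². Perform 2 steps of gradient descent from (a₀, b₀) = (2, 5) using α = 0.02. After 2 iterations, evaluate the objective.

∇g = (2a - b, -a + 10b)
Step 1: at (2, 5), ∇g = (-1, 48) → (2, 5) − 0.02·(-1, 48) = (2.02, 4.04)
Step 2: at (2.02, 4.04), ∇g = (0, 38.38) → (2.02, 4.04) − 0.02·(0, 38.38) = (2.02, 3.2724)
g(2.02, 3.2724) = 51.0131608

51.0131608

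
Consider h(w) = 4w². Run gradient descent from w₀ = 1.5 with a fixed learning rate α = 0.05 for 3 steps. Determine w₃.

h′(w) = 8w
w₁ = 1.5 − 0.05·12 = 0.9
w₂ = 0.9 − 0.05·7.2 = 0.54
w₃ = 0.54 − 0.05·4.32 = 0.324

0.324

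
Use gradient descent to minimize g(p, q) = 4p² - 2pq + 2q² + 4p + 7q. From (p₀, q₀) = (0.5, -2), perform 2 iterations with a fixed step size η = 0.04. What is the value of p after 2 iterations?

∇g = (8p - 2q + 4, -2p + 4q + 7)
(p₁, q₁) = (0.5, -2) − 0.04·(12, -2) = (0.02, -1.92)
(p₂, q₂) = (0.02, -1.92) − 0.04·(8, -0.72) = (-0.3, -1.8912)
p = -0.3

-0.3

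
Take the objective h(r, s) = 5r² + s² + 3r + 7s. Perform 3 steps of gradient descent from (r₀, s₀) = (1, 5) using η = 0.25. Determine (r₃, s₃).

(-4.6875, -2.4375)

∇h = (10r + 3, 2s + 7)
(r₁, s₁) = (1, 5) − 0.25·(13, 17) = (-2.25, 0.75)
(r₂, s₂) = (-2.25, 0.75) − 0.25·(-19.5, 8.5) = (2.625, -1.375)
(r₃, s₃) = (2.625, -1.375) − 0.25·(29.25, 4.25) = (-4.6875, -2.4375)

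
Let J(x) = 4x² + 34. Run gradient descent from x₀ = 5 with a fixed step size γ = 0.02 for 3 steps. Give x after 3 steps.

2.96352

J′(x) = 8x
Step 1: J′(5) = 40; x₁ = 5 − 0.02·40 = 4.2
Step 2: J′(4.2) = 33.6; x₂ = 4.2 − 0.02·33.6 = 3.528
Step 3: J′(3.528) = 28.224; x₃ = 3.528 − 0.02·28.224 = 2.96352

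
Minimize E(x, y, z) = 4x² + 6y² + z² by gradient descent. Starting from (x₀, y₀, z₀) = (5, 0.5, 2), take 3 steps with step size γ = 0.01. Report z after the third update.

∇E = (8x, 12y, 2z)
Step 1: at (5, 0.5, 2), ∇E = (40, 6, 4) → (5, 0.5, 2) − 0.01·(40, 6, 4) = (4.6, 0.44, 1.96)
Step 2: at (4.6, 0.44, 1.96), ∇E = (36.8, 5.28, 3.92) → (4.6, 0.44, 1.96) − 0.01·(36.8, 5.28, 3.92) = (4.232, 0.3872, 1.9208)
Step 3: at (4.232, 0.3872, 1.9208), ∇E = (33.856, 4.6464, 3.8416) → (4.232, 0.3872, 1.9208) − 0.01·(33.856, 4.6464, 3.8416) = (3.89344, 0.340736, 1.882384)
z = 1.882384

1.882384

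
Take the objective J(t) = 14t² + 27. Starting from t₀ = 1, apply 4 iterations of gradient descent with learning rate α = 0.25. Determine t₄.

1296

J′(t) = 28t
Step 1: J′(1) = 28; t₁ = 1 − 0.25·28 = -6
Step 2: J′(-6) = -168; t₂ = -6 − 0.25·(-168) = 36
Step 3: J′(36) = 1008; t₃ = 36 − 0.25·1008 = -216
Step 4: J′(-216) = -6048; t₄ = -216 − 0.25·(-6048) = 1296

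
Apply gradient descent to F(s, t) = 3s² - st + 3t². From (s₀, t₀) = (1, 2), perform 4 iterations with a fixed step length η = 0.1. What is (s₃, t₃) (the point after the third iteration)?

(0.174, 0.201)

∇F = (6s - t, -s + 6t)
(s₁, t₁) = (1, 2) − 0.1·(4, 11) = (0.6, 0.9)
(s₂, t₂) = (0.6, 0.9) − 0.1·(2.7, 4.8) = (0.33, 0.42)
(s₃, t₃) = (0.33, 0.42) − 0.1·(1.56, 2.19) = (0.174, 0.201)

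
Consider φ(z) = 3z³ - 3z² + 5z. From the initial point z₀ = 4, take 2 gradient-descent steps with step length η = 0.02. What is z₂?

φ′(z) = 9z² - 6z + 5
Step 1: φ′(4) = 125; z₁ = 4 − 0.02·125 = 1.5
Step 2: φ′(1.5) = 16.25; z₂ = 1.5 − 0.02·16.25 = 1.175

1.175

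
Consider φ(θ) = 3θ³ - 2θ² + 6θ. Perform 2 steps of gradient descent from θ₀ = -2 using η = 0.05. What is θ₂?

-14.8125

φ′(θ) = 9θ² - 4θ + 6
θ₁ = -2 − 0.05·50 = -4.5
θ₂ = -4.5 − 0.05·206.25 = -14.8125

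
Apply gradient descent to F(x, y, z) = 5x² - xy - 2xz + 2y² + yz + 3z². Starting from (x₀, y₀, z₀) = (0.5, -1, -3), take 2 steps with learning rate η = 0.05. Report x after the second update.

∇F = (10x - y - 2z, -x + 4y + z, -2x + y + 6z)
Step 1: at (0.5, -1, -3), ∇F = (12, -7.5, -20) → (0.5, -1, -3) − 0.05·(12, -7.5, -20) = (-0.1, -0.625, -2)
Step 2: at (-0.1, -0.625, -2), ∇F = (3.625, -4.4, -12.425) → (-0.1, -0.625, -2) − 0.05·(3.625, -4.4, -12.425) = (-0.28125, -0.405, -1.37875)
x = -0.28125

-0.28125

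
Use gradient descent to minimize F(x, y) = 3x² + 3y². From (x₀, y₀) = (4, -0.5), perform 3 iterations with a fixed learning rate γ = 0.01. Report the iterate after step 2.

(3.5344, -0.4418)

∇F = (6x, 6y)
(x₁, y₁) = (4, -0.5) − 0.01·(24, -3) = (3.76, -0.47)
(x₂, y₂) = (3.76, -0.47) − 0.01·(22.56, -2.82) = (3.5344, -0.4418)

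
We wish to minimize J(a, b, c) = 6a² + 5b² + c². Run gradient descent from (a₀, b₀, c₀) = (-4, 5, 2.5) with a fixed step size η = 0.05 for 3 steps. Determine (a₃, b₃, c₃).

∇J = (12a, 10b, 2c)
Step 1: at (-4, 5, 2.5), ∇J = (-48, 50, 5) → (-4, 5, 2.5) − 0.05·(-48, 50, 5) = (-1.6, 2.5, 2.25)
Step 2: at (-1.6, 2.5, 2.25), ∇J = (-19.2, 25, 4.5) → (-1.6, 2.5, 2.25) − 0.05·(-19.2, 25, 4.5) = (-0.64, 1.25, 2.025)
Step 3: at (-0.64, 1.25, 2.025), ∇J = (-7.68, 12.5, 4.05) → (-0.64, 1.25, 2.025) − 0.05·(-7.68, 12.5, 4.05) = (-0.256, 0.625, 1.8225)

(-0.256, 0.625, 1.8225)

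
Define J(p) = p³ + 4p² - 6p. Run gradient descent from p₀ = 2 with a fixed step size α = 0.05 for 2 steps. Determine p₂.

0.7185

J′(p) = 3p² + 8p - 6
Step 1: J′(2) = 22; p₁ = 2 − 0.05·22 = 0.9
Step 2: J′(0.9) = 3.63; p₂ = 0.9 − 0.05·3.63 = 0.7185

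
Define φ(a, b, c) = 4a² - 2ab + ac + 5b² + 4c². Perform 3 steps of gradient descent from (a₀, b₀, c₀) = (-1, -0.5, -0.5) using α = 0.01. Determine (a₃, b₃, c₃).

∇φ = (8a - 2b + c, -2a + 10b, a + 8c)
(a₁, b₁, c₁) = (-1, -0.5, -0.5) − 0.01·(-7.5, -3, -5) = (-0.925, -0.47, -0.45)
(a₂, b₂, c₂) = (-0.925, -0.47, -0.45) − 0.01·(-6.91, -2.85, -4.525) = (-0.8559, -0.4415, -0.40475)
(a₃, b₃, c₃) = (-0.8559, -0.4415, -0.40475) − 0.01·(-6.36895, -2.7032, -4.0939) = (-0.7922105, -0.414468, -0.363811)

(-0.7922105, -0.414468, -0.363811)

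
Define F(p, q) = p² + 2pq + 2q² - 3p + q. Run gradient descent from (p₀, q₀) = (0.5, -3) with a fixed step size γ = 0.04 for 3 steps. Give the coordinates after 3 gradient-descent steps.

(1.298976, -2.049856)

∇F = (2p + 2q - 3, 2p + 4q + 1)
Step 1: at (0.5, -3), ∇F = (-8, -10) → (0.5, -3) − 0.04·(-8, -10) = (0.82, -2.6)
Step 2: at (0.82, -2.6), ∇F = (-6.56, -7.76) → (0.82, -2.6) − 0.04·(-6.56, -7.76) = (1.0824, -2.2896)
Step 3: at (1.0824, -2.2896), ∇F = (-5.4144, -5.9936) → (1.0824, -2.2896) − 0.04·(-5.4144, -5.9936) = (1.298976, -2.049856)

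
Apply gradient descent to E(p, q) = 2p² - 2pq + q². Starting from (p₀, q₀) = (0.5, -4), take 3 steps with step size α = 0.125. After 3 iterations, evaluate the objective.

2.0904541015625

∇E = (4p - 2q, -2p + 2q)
Step 1: at (0.5, -4), ∇E = (10, -9) → (0.5, -4) − 0.125·(10, -9) = (-0.75, -2.875)
Step 2: at (-0.75, -2.875), ∇E = (2.75, -4.25) → (-0.75, -2.875) − 0.125·(2.75, -4.25) = (-1.09375, -2.34375)
Step 3: at (-1.09375, -2.34375), ∇E = (0.3125, -2.5) → (-1.09375, -2.34375) − 0.125·(0.3125, -2.5) = (-1.1328125, -2.03125)
E(-1.1328125, -2.03125) = 2.0904541015625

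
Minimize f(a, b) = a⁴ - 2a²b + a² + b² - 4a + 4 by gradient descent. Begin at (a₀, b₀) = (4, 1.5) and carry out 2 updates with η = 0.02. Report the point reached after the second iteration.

∇f = (4a³ - 4ab + 2a - 4, -2a² + 2b)
Step 1: at (4, 1.5), ∇f = (236, -29) → (4, 1.5) − 0.02·(236, -29) = (-0.72, 2.08)
Step 2: at (-0.72, 2.08), ∇f = (-0.942592, 3.1232) → (-0.72, 2.08) − 0.02·(-0.942592, 3.1232) = (-0.70114816, 2.017536)

(-0.70114816, 2.017536)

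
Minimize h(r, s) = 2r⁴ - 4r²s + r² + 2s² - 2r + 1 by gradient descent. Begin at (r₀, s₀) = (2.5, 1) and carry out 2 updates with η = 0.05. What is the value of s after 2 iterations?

∇h = (8r³ - 8rs + 2r - 2, -4r² + 4s)
Step 1: at (2.5, 1), ∇h = (108, -21) → (2.5, 1) − 0.05·(108, -21) = (-2.9, 2.05)
Step 2: at (-2.9, 2.05), ∇h = (-155.352, -25.44) → (-2.9, 2.05) − 0.05·(-155.352, -25.44) = (4.8676, 3.322)
s = 3.322

3.322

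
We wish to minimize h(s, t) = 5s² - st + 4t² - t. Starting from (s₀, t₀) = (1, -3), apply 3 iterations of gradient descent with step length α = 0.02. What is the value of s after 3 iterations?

0.392952

∇h = (10s - t, -s + 8t - 1)
Step 1: at (1, -3), ∇h = (13, -26) → (1, -3) − 0.02·(13, -26) = (0.74, -2.48)
Step 2: at (0.74, -2.48), ∇h = (9.88, -21.58) → (0.74, -2.48) − 0.02·(9.88, -21.58) = (0.5424, -2.0484)
Step 3: at (0.5424, -2.0484), ∇h = (7.4724, -17.9296) → (0.5424, -2.0484) − 0.02·(7.4724, -17.9296) = (0.392952, -1.689808)
s = 0.392952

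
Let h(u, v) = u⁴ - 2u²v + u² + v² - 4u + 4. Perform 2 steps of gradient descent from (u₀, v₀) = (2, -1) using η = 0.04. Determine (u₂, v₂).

∇h = (4u³ - 4uv + 2u - 4, -2u² + 2v)
Step 1: at (2, -1), ∇h = (40, -10) → (2, -1) − 0.04·(40, -10) = (0.4, -0.6)
Step 2: at (0.4, -0.6), ∇h = (-1.984, -1.52) → (0.4, -0.6) − 0.04·(-1.984, -1.52) = (0.47936, -0.5392)

(0.47936, -0.5392)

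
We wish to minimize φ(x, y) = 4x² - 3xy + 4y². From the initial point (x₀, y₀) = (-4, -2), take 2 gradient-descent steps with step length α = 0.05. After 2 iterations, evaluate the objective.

14.68935

∇φ = (8x - 3y, -3x + 8y)
(x₁, y₁) = (-4, -2) − 0.05·(-26, -4) = (-2.7, -1.8)
(x₂, y₂) = (-2.7, -1.8) − 0.05·(-16.2, -6.3) = (-1.89, -1.485)
φ(-1.89, -1.485) = 14.68935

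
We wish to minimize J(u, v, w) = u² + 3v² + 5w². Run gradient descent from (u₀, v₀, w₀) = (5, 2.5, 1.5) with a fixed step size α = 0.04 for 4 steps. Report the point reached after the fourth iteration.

(3.5819648, 0.8340544, 0.1944)

∇J = (2u, 6v, 10w)
Step 1: at (5, 2.5, 1.5), ∇J = (10, 15, 15) → (5, 2.5, 1.5) − 0.04·(10, 15, 15) = (4.6, 1.9, 0.9)
Step 2: at (4.6, 1.9, 0.9), ∇J = (9.2, 11.4, 9) → (4.6, 1.9, 0.9) − 0.04·(9.2, 11.4, 9) = (4.232, 1.444, 0.54)
Step 3: at (4.232, 1.444, 0.54), ∇J = (8.464, 8.664, 5.4) → (4.232, 1.444, 0.54) − 0.04·(8.464, 8.664, 5.4) = (3.89344, 1.09744, 0.324)
Step 4: at (3.89344, 1.09744, 0.324), ∇J = (7.78688, 6.58464, 3.24) → (3.89344, 1.09744, 0.324) − 0.04·(7.78688, 6.58464, 3.24) = (3.5819648, 0.8340544, 0.1944)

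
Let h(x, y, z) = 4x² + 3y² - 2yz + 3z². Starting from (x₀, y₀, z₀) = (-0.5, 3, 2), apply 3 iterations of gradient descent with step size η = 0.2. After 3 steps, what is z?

0.128

∇h = (8x, 6y - 2z, -2y + 6z)
Step 1: at (-0.5, 3, 2), ∇h = (-4, 14, 6) → (-0.5, 3, 2) − 0.2·(-4, 14, 6) = (0.3, 0.2, 0.8)
Step 2: at (0.3, 0.2, 0.8), ∇h = (2.4, -0.4, 4.4) → (0.3, 0.2, 0.8) − 0.2·(2.4, -0.4, 4.4) = (-0.18, 0.28, -0.08)
Step 3: at (-0.18, 0.28, -0.08), ∇h = (-1.44, 1.84, -1.04) → (-0.18, 0.28, -0.08) − 0.2·(-1.44, 1.84, -1.04) = (0.108, -0.088, 0.128)
z = 0.128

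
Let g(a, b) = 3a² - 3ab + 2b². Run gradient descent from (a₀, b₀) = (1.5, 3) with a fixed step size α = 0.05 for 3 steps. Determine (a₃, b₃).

(1.359375, 2.0765625)

∇g = (6a - 3b, -3a + 4b)
Step 1: at (1.5, 3), ∇g = (0, 7.5) → (1.5, 3) − 0.05·(0, 7.5) = (1.5, 2.625)
Step 2: at (1.5, 2.625), ∇g = (1.125, 6) → (1.5, 2.625) − 0.05·(1.125, 6) = (1.44375, 2.325)
Step 3: at (1.44375, 2.325), ∇g = (1.6875, 4.96875) → (1.44375, 2.325) − 0.05·(1.6875, 4.96875) = (1.359375, 2.0765625)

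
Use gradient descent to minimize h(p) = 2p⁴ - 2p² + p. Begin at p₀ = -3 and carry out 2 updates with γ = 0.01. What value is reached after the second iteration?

-0.94578616

h′(p) = 8p³ - 4p + 1
p₁ = -3 − 0.01·(-203) = -0.97
p₂ = -0.97 − 0.01·(-2.421384) = -0.94578616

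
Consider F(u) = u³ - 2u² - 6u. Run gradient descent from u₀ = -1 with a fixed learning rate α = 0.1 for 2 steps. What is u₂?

-1.303

F′(u) = 3u² - 4u - 6
Step 1: F′(-1) = 1; u₁ = -1 − 0.1·1 = -1.1
Step 2: F′(-1.1) = 2.03; u₂ = -1.1 − 0.1·2.03 = -1.303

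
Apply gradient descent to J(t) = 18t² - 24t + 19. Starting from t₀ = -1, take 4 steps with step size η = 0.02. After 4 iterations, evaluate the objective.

J′(t) = 36t - 24
t₁ = -1 − 0.02·(-60) = 0.2
t₂ = 0.2 − 0.02·(-16.8) = 0.536
t₃ = 0.536 − 0.02·(-4.704) = 0.63008
t₄ = 0.63008 − 0.02·(-1.31712) = 0.6564224
J(0.6564224) = 11.00188900999168

11.00188900999168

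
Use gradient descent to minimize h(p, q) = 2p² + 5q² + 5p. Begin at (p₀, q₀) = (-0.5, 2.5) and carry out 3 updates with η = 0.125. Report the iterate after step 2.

(-1.0625, 0.15625)

∇h = (4p + 5, 10q)
Step 1: at (-0.5, 2.5), ∇h = (3, 25) → (-0.5, 2.5) − 0.125·(3, 25) = (-0.875, -0.625)
Step 2: at (-0.875, -0.625), ∇h = (1.5, -6.25) → (-0.875, -0.625) − 0.125·(1.5, -6.25) = (-1.0625, 0.15625)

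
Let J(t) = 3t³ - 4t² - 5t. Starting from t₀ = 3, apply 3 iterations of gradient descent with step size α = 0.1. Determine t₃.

-68.5496704

J′(t) = 9t² - 8t - 5
Step 1: J′(3) = 52; t₁ = 3 − 0.1·52 = -2.2
Step 2: J′(-2.2) = 56.16; t₂ = -2.2 − 0.1·56.16 = -7.816
Step 3: J′(-7.816) = 607.336704; t₃ = -7.816 − 0.1·607.336704 = -68.5496704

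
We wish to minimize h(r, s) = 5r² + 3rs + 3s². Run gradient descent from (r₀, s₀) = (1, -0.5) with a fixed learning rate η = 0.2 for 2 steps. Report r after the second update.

∇h = (10r + 3s, 3r + 6s)
Step 1: at (1, -0.5), ∇h = (8.5, 0) → (1, -0.5) − 0.2·(8.5, 0) = (-0.7, -0.5)
Step 2: at (-0.7, -0.5), ∇h = (-8.5, -5.1) → (-0.7, -0.5) − 0.2·(-8.5, -5.1) = (1, 0.52)
r = 1

1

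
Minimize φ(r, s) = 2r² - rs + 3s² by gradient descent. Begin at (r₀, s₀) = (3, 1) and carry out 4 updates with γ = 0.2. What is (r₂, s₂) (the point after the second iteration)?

∇φ = (4r - s, -r + 6s)
(r₁, s₁) = (3, 1) − 0.2·(11, 3) = (0.8, 0.4)
(r₂, s₂) = (0.8, 0.4) − 0.2·(2.8, 1.6) = (0.24, 0.08)

(0.24, 0.08)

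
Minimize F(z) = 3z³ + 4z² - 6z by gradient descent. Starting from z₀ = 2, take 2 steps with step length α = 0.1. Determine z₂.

F′(z) = 9z² + 8z - 6
z₁ = 2 − 0.1·46 = -2.6
z₂ = -2.6 − 0.1·34.04 = -6.004

-6.004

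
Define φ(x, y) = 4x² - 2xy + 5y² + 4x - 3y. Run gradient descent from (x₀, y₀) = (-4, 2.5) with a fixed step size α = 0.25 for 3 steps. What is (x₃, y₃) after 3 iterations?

∇φ = (8x - 2y + 4, -2x + 10y - 3)
(x₁, y₁) = (-4, 2.5) − 0.25·(-33, 30) = (4.25, -5)
(x₂, y₂) = (4.25, -5) − 0.25·(48, -61.5) = (-7.75, 10.375)
(x₃, y₃) = (-7.75, 10.375) − 0.25·(-78.75, 116.25) = (11.9375, -18.6875)

(11.9375, -18.6875)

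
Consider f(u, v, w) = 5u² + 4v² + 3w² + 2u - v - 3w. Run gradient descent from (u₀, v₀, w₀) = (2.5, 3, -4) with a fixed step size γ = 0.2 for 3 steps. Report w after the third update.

0.536

∇f = (10u + 2, 8v - 1, 6w - 3)
(u₁, v₁, w₁) = (2.5, 3, -4) − 0.2·(27, 23, -27) = (-2.9, -1.6, 1.4)
(u₂, v₂, w₂) = (-2.9, -1.6, 1.4) − 0.2·(-27, -13.8, 5.4) = (2.5, 1.16, 0.32)
(u₃, v₃, w₃) = (2.5, 1.16, 0.32) − 0.2·(27, 8.28, -1.08) = (-2.9, -0.496, 0.536)
w = 0.536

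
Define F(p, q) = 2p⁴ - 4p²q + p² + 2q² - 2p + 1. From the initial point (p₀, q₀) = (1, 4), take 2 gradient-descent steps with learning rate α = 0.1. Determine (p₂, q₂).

(-20.9072, 6.304)

∇F = (8p³ - 8pq + 2p - 2, -4p² + 4q)
Step 1: at (1, 4), ∇F = (-24, 12) → (1, 4) − 0.1·(-24, 12) = (3.4, 2.8)
Step 2: at (3.4, 2.8), ∇F = (243.072, -35.04) → (3.4, 2.8) − 0.1·(243.072, -35.04) = (-20.9072, 6.304)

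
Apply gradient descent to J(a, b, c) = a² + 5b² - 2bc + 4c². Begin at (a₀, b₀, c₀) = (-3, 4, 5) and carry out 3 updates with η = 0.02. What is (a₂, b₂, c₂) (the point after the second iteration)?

(-2.7648, 2.8944, 3.7984)

∇J = (2a, 10b - 2c, -2b + 8c)
(a₁, b₁, c₁) = (-3, 4, 5) − 0.02·(-6, 30, 32) = (-2.88, 3.4, 4.36)
(a₂, b₂, c₂) = (-2.88, 3.4, 4.36) − 0.02·(-5.76, 25.28, 28.08) = (-2.7648, 2.8944, 3.7984)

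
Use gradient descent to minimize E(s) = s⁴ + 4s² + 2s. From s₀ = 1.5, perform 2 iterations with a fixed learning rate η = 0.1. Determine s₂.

0.33125

E′(s) = 4s³ + 8s + 2
s₁ = 1.5 − 0.1·27.5 = -1.25
s₂ = -1.25 − 0.1·(-15.8125) = 0.33125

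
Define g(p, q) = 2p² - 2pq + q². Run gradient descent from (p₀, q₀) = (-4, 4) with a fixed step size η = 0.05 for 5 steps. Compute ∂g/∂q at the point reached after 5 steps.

4.01736

∇g = (4p - 2q, -2p + 2q)
(p₁, q₁) = (-4, 4) − 0.05·(-24, 16) = (-2.8, 3.2)
(p₂, q₂) = (-2.8, 3.2) − 0.05·(-17.6, 12) = (-1.92, 2.6)
(p₃, q₃) = (-1.92, 2.6) − 0.05·(-12.88, 9.04) = (-1.276, 2.148)
(p₄, q₄) = (-1.276, 2.148) − 0.05·(-9.4, 6.848) = (-0.806, 1.8056)
(p₅, q₅) = (-0.806, 1.8056) − 0.05·(-6.8352, 5.2232) = (-0.46424, 1.54444)
∂g/∂q at (-0.46424, 1.54444) = 4.01736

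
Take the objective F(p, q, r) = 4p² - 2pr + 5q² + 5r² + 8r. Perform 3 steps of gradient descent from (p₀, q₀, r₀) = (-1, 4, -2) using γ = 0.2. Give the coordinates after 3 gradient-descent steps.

∇F = (8p - 2r, 10q, -2p + 10r + 8)
(p₁, q₁, r₁) = (-1, 4, -2) − 0.2·(-4, 40, -10) = (-0.2, -4, 0)
(p₂, q₂, r₂) = (-0.2, -4, 0) − 0.2·(-1.6, -40, 8.4) = (0.12, 4, -1.68)
(p₃, q₃, r₃) = (0.12, 4, -1.68) − 0.2·(4.32, 40, -9.04) = (-0.744, -4, 0.128)

(-0.744, -4, 0.128)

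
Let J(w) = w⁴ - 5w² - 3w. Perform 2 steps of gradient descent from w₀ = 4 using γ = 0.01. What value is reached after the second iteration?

1.82543188

J′(w) = 4w³ - 10w - 3
w₁ = 4 − 0.01·213 = 1.87
w₂ = 1.87 − 0.01·4.456812 = 1.82543188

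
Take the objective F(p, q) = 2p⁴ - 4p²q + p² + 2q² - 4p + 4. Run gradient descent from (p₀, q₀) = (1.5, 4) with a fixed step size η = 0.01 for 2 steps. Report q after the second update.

∇F = (8p³ - 8pq + 2p - 4, -4p² + 4q)
(p₁, q₁) = (1.5, 4) − 0.01·(-22, 7) = (1.72, 3.93)
(p₂, q₂) = (1.72, 3.93) − 0.01·(-13.929216, 3.8864) = (1.85929216, 3.891136)
q = 3.891136

3.891136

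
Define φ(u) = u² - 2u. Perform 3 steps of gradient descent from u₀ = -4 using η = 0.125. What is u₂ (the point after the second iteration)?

-1.8125

φ′(u) = 2u - 2
u₁ = -4 − 0.125·(-10) = -2.75
u₂ = -2.75 − 0.125·(-7.5) = -1.8125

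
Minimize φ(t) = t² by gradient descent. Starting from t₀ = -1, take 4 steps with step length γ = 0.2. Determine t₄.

φ′(t) = 2t
Step 1: φ′(-1) = -2; t₁ = -1 − 0.2·(-2) = -0.6
Step 2: φ′(-0.6) = -1.2; t₂ = -0.6 − 0.2·(-1.2) = -0.36
Step 3: φ′(-0.36) = -0.72; t₃ = -0.36 − 0.2·(-0.72) = -0.216
Step 4: φ′(-0.216) = -0.432; t₄ = -0.216 − 0.2·(-0.432) = -0.1296

-0.1296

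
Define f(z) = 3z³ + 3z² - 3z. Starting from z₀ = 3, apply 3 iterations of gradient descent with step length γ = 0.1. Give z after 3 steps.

-1569.6311424

f′(z) = 9z² + 6z - 3
Step 1: f′(3) = 96; z₁ = 3 − 0.1·96 = -6.6
Step 2: f′(-6.6) = 349.44; z₂ = -6.6 − 0.1·349.44 = -41.544
Step 3: f′(-41.544) = 15280.871424; z₃ = -41.544 − 0.1·15280.871424 = -1569.6311424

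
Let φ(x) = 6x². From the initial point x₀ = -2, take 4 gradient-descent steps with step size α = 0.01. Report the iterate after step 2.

φ′(x) = 12x
Step 1: φ′(-2) = -24; x₁ = -2 − 0.01·(-24) = -1.76
Step 2: φ′(-1.76) = -21.12; x₂ = -1.76 − 0.01·(-21.12) = -1.5488

-1.5488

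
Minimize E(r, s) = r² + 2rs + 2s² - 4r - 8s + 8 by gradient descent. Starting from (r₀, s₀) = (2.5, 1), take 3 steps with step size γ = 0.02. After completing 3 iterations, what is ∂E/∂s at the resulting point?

∇E = (2r + 2s - 4, 2r + 4s - 8)
Step 1: at (2.5, 1), ∇E = (3, 1) → (2.5, 1) − 0.02·(3, 1) = (2.44, 0.98)
Step 2: at (2.44, 0.98), ∇E = (2.84, 0.8) → (2.44, 0.98) − 0.02·(2.84, 0.8) = (2.3832, 0.964)
Step 3: at (2.3832, 0.964), ∇E = (2.6944, 0.6224) → (2.3832, 0.964) − 0.02·(2.6944, 0.6224) = (2.329312, 0.951552)
∂E/∂s at (2.329312, 0.951552) = 0.464832

0.464832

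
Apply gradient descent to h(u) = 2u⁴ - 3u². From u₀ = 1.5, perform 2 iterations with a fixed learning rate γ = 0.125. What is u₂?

-0.890625

h′(u) = 8u³ - 6u
Step 1: h′(1.5) = 18; u₁ = 1.5 − 0.125·18 = -0.75
Step 2: h′(-0.75) = 1.125; u₂ = -0.75 − 0.125·1.125 = -0.890625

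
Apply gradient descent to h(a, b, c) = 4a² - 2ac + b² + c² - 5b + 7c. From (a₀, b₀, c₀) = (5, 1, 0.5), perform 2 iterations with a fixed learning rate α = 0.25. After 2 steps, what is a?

∇h = (8a - 2c, 2b - 5, -2a + 2c + 7)
Step 1: at (5, 1, 0.5), ∇h = (39, -3, -2) → (5, 1, 0.5) − 0.25·(39, -3, -2) = (-4.75, 1.75, 1)
Step 2: at (-4.75, 1.75, 1), ∇h = (-40, -1.5, 18.5) → (-4.75, 1.75, 1) − 0.25·(-40, -1.5, 18.5) = (5.25, 2.125, -3.625)
a = 5.25

5.25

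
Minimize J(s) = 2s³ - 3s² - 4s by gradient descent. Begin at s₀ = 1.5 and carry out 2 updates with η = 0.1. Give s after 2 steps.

1.4585

J′(s) = 6s² - 6s - 4
Step 1: J′(1.5) = 0.5; s₁ = 1.5 − 0.1·0.5 = 1.45
Step 2: J′(1.45) = -0.085; s₂ = 1.45 − 0.1·(-0.085) = 1.4585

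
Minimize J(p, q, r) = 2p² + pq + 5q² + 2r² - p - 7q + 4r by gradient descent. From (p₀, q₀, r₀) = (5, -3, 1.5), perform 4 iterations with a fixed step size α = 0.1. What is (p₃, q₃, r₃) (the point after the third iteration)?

(1.336, 0.488, -0.46)

∇J = (4p + q - 1, p + 10q - 7, 4r + 4)
(p₁, q₁, r₁) = (5, -3, 1.5) − 0.1·(16, -32, 10) = (3.4, 0.2, 0.5)
(p₂, q₂, r₂) = (3.4, 0.2, 0.5) − 0.1·(12.8, -1.6, 6) = (2.12, 0.36, -0.1)
(p₃, q₃, r₃) = (2.12, 0.36, -0.1) − 0.1·(7.84, -1.28, 3.6) = (1.336, 0.488, -0.46)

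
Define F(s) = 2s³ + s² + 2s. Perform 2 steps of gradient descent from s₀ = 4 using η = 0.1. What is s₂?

-31.616

F′(s) = 6s² + 2s + 2
s₁ = 4 − 0.1·106 = -6.6
s₂ = -6.6 − 0.1·250.16 = -31.616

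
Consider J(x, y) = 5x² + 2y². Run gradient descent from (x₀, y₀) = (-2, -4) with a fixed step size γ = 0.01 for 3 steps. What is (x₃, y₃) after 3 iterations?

(-1.458, -3.538944)

∇J = (10x, 4y)
Step 1: at (-2, -4), ∇J = (-20, -16) → (-2, -4) − 0.01·(-20, -16) = (-1.8, -3.84)
Step 2: at (-1.8, -3.84), ∇J = (-18, -15.36) → (-1.8, -3.84) − 0.01·(-18, -15.36) = (-1.62, -3.6864)
Step 3: at (-1.62, -3.6864), ∇J = (-16.2, -14.7456) → (-1.62, -3.6864) − 0.01·(-16.2, -14.7456) = (-1.458, -3.538944)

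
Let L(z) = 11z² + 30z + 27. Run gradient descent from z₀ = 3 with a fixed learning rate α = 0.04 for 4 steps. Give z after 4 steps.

L′(z) = 22z + 30
Step 1: L′(3) = 96; z₁ = 3 − 0.04·96 = -0.84
Step 2: L′(-0.84) = 11.52; z₂ = -0.84 − 0.04·11.52 = -1.3008
Step 3: L′(-1.3008) = 1.3824; z₃ = -1.3008 − 0.04·1.3824 = -1.356096
Step 4: L′(-1.356096) = 0.165888; z₄ = -1.356096 − 0.04·0.165888 = -1.36273152

-1.36273152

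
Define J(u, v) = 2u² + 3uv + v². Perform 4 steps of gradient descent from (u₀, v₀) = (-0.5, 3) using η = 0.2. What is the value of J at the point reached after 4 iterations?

-0.77848576

∇J = (4u + 3v, 3u + 2v)
(u₁, v₁) = (-0.5, 3) − 0.2·(7, 4.5) = (-1.9, 2.1)
(u₂, v₂) = (-1.9, 2.1) − 0.2·(-1.3, -1.5) = (-1.64, 2.4)
(u₃, v₃) = (-1.64, 2.4) − 0.2·(0.64, -0.12) = (-1.768, 2.424)
(u₄, v₄) = (-1.768, 2.424) − 0.2·(0.2, -0.456) = (-1.808, 2.5152)
J(-1.808, 2.5152) = -0.77848576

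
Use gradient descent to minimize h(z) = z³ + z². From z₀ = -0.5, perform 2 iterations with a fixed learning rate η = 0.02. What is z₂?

-0.4899015

h′(z) = 3z² + 2z
z₁ = -0.5 − 0.02·(-0.25) = -0.495
z₂ = -0.495 − 0.02·(-0.254925) = -0.4899015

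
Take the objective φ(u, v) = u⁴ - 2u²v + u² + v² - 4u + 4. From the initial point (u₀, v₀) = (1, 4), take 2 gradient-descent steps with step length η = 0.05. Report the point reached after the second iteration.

(2.0054, 3.619)

∇φ = (4u³ - 4uv + 2u - 4, -2u² + 2v)
Step 1: at (1, 4), ∇φ = (-14, 6) → (1, 4) − 0.05·(-14, 6) = (1.7, 3.7)
Step 2: at (1.7, 3.7), ∇φ = (-6.108, 1.62) → (1.7, 3.7) − 0.05·(-6.108, 1.62) = (2.0054, 3.619)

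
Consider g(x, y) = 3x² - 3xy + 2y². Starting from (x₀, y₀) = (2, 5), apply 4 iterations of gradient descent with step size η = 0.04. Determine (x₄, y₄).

∇g = (6x - 3y, -3x + 4y)
(x₁, y₁) = (2, 5) − 0.04·(-3, 14) = (2.12, 4.44)
(x₂, y₂) = (2.12, 4.44) − 0.04·(-0.6, 11.4) = (2.144, 3.984)
(x₃, y₃) = (2.144, 3.984) − 0.04·(0.912, 9.504) = (2.10752, 3.60384)
(x₄, y₄) = (2.10752, 3.60384) − 0.04·(1.8336, 8.0928) = (2.034176, 3.280128)

(2.034176, 3.280128)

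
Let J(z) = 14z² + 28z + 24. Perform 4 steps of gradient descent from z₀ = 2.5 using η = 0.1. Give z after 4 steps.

J′(z) = 28z + 28
z₁ = 2.5 − 0.1·98 = -7.3
z₂ = -7.3 − 0.1·(-176.4) = 10.34
z₃ = 10.34 − 0.1·317.52 = -21.412
z₄ = -21.412 − 0.1·(-571.536) = 35.7416

35.7416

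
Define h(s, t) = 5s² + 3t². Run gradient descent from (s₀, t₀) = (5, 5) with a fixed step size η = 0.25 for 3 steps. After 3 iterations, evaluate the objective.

∇h = (10s, 6t)
(s₁, t₁) = (5, 5) − 0.25·(50, 30) = (-7.5, -2.5)
(s₂, t₂) = (-7.5, -2.5) − 0.25·(-75, -15) = (11.25, 1.25)
(s₃, t₃) = (11.25, 1.25) − 0.25·(112.5, 7.5) = (-16.875, -0.625)
h(-16.875, -0.625) = 1425

1425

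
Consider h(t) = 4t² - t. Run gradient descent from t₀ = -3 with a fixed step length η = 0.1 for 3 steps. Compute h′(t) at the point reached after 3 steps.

-0.2

h′(t) = 8t - 1
t₁ = -3 − 0.1·(-25) = -0.5
t₂ = -0.5 − 0.1·(-5) = 0
t₃ = 0 − 0.1·(-1) = 0.1
h′(t) at (0.1) = -0.2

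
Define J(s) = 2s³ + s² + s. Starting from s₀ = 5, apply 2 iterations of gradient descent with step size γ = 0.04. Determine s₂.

-1.862464

J′(s) = 6s² + 2s + 1
Step 1: J′(5) = 161; s₁ = 5 − 0.04·161 = -1.44
Step 2: J′(-1.44) = 10.5616; s₂ = -1.44 − 0.04·10.5616 = -1.862464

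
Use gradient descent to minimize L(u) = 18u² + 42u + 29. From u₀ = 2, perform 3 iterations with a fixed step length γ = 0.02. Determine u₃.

L′(u) = 36u + 42
u₁ = 2 − 0.02·114 = -0.28
u₂ = -0.28 − 0.02·31.92 = -0.9184
u₃ = -0.9184 − 0.02·8.9376 = -1.097152

-1.097152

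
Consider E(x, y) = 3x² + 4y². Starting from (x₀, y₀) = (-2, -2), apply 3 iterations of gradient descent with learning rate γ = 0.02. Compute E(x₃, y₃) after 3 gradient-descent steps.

11.193617547264

∇E = (6x, 8y)
Step 1: at (-2, -2), ∇E = (-12, -16) → (-2, -2) − 0.02·(-12, -16) = (-1.76, -1.68)
Step 2: at (-1.76, -1.68), ∇E = (-10.56, -13.44) → (-1.76, -1.68) − 0.02·(-10.56, -13.44) = (-1.5488, -1.4112)
Step 3: at (-1.5488, -1.4112), ∇E = (-9.2928, -11.2896) → (-1.5488, -1.4112) − 0.02·(-9.2928, -11.2896) = (-1.362944, -1.185408)
E(-1.362944, -1.185408) = 11.193617547264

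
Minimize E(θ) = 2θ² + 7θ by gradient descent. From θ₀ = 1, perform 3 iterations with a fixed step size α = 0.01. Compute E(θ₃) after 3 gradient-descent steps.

5.714211569152

E′(θ) = 4θ + 7
Step 1: E′(1) = 11; θ₁ = 1 − 0.01·11 = 0.89
Step 2: E′(0.89) = 10.56; θ₂ = 0.89 − 0.01·10.56 = 0.7844
Step 3: E′(0.7844) = 10.1376; θ₃ = 0.7844 − 0.01·10.1376 = 0.683024
E(0.683024) = 5.714211569152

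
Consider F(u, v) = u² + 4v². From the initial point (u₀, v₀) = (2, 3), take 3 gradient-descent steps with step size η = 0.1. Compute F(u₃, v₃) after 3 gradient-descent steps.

1.05088

∇F = (2u, 8v)
Step 1: at (2, 3), ∇F = (4, 24) → (2, 3) − 0.1·(4, 24) = (1.6, 0.6)
Step 2: at (1.6, 0.6), ∇F = (3.2, 4.8) → (1.6, 0.6) − 0.1·(3.2, 4.8) = (1.28, 0.12)
Step 3: at (1.28, 0.12), ∇F = (2.56, 0.96) → (1.28, 0.12) − 0.1·(2.56, 0.96) = (1.024, 0.024)
F(1.024, 0.024) = 1.05088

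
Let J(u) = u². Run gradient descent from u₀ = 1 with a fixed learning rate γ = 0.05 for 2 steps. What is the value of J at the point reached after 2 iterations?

J′(u) = 2u
Step 1: J′(1) = 2; u₁ = 1 − 0.05·2 = 0.9
Step 2: J′(0.9) = 1.8; u₂ = 0.9 − 0.05·1.8 = 0.81
J(0.81) = 0.6561

0.6561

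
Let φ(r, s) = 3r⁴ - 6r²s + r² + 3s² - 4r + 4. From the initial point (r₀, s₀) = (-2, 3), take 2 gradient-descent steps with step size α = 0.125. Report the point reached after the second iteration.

(1.25, 3.9375)

∇φ = (12r³ - 12rs + 2r - 4, -6r² + 6s)
(r₁, s₁) = (-2, 3) − 0.125·(-32, -6) = (2, 3.75)
(r₂, s₂) = (2, 3.75) − 0.125·(6, -1.5) = (1.25, 3.9375)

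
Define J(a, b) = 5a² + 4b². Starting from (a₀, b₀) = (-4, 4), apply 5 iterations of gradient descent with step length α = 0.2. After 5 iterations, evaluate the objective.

80.3869835264

∇J = (10a, 8b)
(a₁, b₁) = (-4, 4) − 0.2·(-40, 32) = (4, -2.4)
(a₂, b₂) = (4, -2.4) − 0.2·(40, -19.2) = (-4, 1.44)
(a₃, b₃) = (-4, 1.44) − 0.2·(-40, 11.52) = (4, -0.864)
(a₄, b₄) = (4, -0.864) − 0.2·(40, -6.912) = (-4, 0.5184)
(a₅, b₅) = (-4, 0.5184) − 0.2·(-40, 4.1472) = (4, -0.31104)
J(4, -0.31104) = 80.3869835264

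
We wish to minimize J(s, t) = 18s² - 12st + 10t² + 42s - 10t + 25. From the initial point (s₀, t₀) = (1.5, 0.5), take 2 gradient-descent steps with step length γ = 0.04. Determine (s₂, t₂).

∇J = (36s - 12t + 42, -12s + 20t - 10)
(s₁, t₁) = (1.5, 0.5) − 0.04·(90, -18) = (-2.1, 1.22)
(s₂, t₂) = (-2.1, 1.22) − 0.04·(-48.24, 39.6) = (-0.1704, -0.364)

(-0.1704, -0.364)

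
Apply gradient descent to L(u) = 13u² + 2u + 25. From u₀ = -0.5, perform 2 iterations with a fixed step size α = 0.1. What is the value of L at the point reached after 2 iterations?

L′(u) = 26u + 2
u₁ = -0.5 − 0.1·(-11) = 0.6
u₂ = 0.6 − 0.1·17.6 = -1.16
L(-1.16) = 40.1728

40.1728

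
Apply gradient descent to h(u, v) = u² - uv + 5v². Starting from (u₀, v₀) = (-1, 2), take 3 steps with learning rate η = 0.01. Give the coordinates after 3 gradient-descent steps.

(-0.888428, 1.432031)

∇h = (2u - v, -u + 10v)
Step 1: at (-1, 2), ∇h = (-4, 21) → (-1, 2) − 0.01·(-4, 21) = (-0.96, 1.79)
Step 2: at (-0.96, 1.79), ∇h = (-3.71, 18.86) → (-0.96, 1.79) − 0.01·(-3.71, 18.86) = (-0.9229, 1.6014)
Step 3: at (-0.9229, 1.6014), ∇h = (-3.4472, 16.9369) → (-0.9229, 1.6014) − 0.01·(-3.4472, 16.9369) = (-0.888428, 1.432031)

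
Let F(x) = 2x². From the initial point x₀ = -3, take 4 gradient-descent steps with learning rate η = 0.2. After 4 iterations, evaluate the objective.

F′(x) = 4x
Step 1: F′(-3) = -12; x₁ = -3 − 0.2·(-12) = -0.6
Step 2: F′(-0.6) = -2.4; x₂ = -0.6 − 0.2·(-2.4) = -0.12
Step 3: F′(-0.12) = -0.48; x₃ = -0.12 − 0.2·(-0.48) = -0.024
Step 4: F′(-0.024) = -0.096; x₄ = -0.024 − 0.2·(-0.096) = -0.0048
F(-0.0048) = 0.00004608

0.00004608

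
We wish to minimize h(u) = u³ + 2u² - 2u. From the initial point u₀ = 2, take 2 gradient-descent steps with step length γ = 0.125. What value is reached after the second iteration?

0.1015625

h′(u) = 3u² + 4u - 2
Step 1: h′(2) = 18; u₁ = 2 − 0.125·18 = -0.25
Step 2: h′(-0.25) = -2.8125; u₂ = -0.25 − 0.125·(-2.8125) = 0.1015625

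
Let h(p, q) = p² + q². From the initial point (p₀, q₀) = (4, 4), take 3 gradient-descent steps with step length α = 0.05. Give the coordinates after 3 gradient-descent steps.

∇h = (2p, 2q)
(p₁, q₁) = (4, 4) − 0.05·(8, 8) = (3.6, 3.6)
(p₂, q₂) = (3.6, 3.6) − 0.05·(7.2, 7.2) = (3.24, 3.24)
(p₃, q₃) = (3.24, 3.24) − 0.05·(6.48, 6.48) = (2.916, 2.916)

(2.916, 2.916)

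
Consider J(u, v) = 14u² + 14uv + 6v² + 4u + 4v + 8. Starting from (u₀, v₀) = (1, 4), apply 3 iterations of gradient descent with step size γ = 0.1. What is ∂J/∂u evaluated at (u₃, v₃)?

-1686.08

∇J = (28u + 14v + 4, 14u + 12v + 4)
(u₁, v₁) = (1, 4) − 0.1·(88, 66) = (-7.8, -2.6)
(u₂, v₂) = (-7.8, -2.6) − 0.1·(-250.8, -136.4) = (17.28, 11.04)
(u₃, v₃) = (17.28, 11.04) − 0.1·(642.4, 378.4) = (-46.96, -26.8)
∂J/∂u at (-46.96, -26.8) = -1686.08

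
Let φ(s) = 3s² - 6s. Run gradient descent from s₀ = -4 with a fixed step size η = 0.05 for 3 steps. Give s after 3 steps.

-0.715

φ′(s) = 6s - 6
s₁ = -4 − 0.05·(-30) = -2.5
s₂ = -2.5 − 0.05·(-21) = -1.45
s₃ = -1.45 − 0.05·(-14.7) = -0.715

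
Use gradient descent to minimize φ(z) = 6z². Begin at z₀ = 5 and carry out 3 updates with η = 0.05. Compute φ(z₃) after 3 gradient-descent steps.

φ′(z) = 12z
Step 1: φ′(5) = 60; z₁ = 5 − 0.05·60 = 2
Step 2: φ′(2) = 24; z₂ = 2 − 0.05·24 = 0.8
Step 3: φ′(0.8) = 9.6; z₃ = 0.8 − 0.05·9.6 = 0.32
φ(0.32) = 0.6144

0.6144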